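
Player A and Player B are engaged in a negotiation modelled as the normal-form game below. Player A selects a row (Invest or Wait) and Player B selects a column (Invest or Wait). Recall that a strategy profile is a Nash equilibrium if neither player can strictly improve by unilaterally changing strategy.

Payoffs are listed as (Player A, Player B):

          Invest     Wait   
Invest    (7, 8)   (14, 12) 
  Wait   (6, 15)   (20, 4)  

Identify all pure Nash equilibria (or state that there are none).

none

(Invest, Invest): Player B prefers Wait (12 > 8) — not an equilibrium.
(Invest, Wait): Player A prefers Wait (20 > 14) — not an equilibrium.
(Wait, Invest): Player A prefers Invest (7 > 6) — not an equilibrium.
(Wait, Wait): Player B prefers Invest (15 > 4) — not an equilibrium.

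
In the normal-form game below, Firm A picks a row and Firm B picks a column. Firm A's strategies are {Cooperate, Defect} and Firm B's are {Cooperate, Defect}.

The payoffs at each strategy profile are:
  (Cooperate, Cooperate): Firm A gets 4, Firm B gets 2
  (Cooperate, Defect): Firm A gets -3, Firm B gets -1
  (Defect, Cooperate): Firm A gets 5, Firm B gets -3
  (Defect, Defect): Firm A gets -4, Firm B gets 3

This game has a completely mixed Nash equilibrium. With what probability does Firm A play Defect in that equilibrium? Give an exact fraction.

1/3

Let x be the probability that Firm A plays Cooperate. In a completely mixed equilibrium, Firm B must be indifferent between Cooperate and Defect.
Firm B's expected payoff from Cooperate is 2x − 3(1−x); from Defect it is −x + 3(1−x).
Setting these equal: 5x − 3 = −4x + 3, so x = 2/3.
Therefore Firm A plays Defect with probability 1 − 2/3 = 1/3.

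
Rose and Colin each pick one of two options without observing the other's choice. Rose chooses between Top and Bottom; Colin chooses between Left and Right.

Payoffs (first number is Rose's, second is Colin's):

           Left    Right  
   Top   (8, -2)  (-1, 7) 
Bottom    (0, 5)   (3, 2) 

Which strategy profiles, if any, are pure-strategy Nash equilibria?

(Top, Left): Colin prefers Right (7 > -2) — not an equilibrium.
(Top, Right): Rose prefers Bottom (3 > -1) — not an equilibrium.
(Bottom, Left): Rose prefers Top (8 > 0) — not an equilibrium.
(Bottom, Right): Colin prefers Left (5 > 2) — not an equilibrium.

none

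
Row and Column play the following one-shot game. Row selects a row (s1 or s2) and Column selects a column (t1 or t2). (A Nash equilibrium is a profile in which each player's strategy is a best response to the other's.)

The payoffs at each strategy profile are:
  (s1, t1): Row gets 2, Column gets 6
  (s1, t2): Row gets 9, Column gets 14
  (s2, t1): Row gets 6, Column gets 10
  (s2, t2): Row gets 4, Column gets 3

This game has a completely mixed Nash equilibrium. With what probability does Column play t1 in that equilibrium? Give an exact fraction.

5/9

Let y be the probability that Column plays t1. In a completely mixed equilibrium, Row must be indifferent between s1 and s2.
Row's expected payoff from s1 is 2y + 9(1−y); from s2 it is 6y + 4(1−y).
Setting these equal: −7y + 9 = 2y + 4, so y = 5/9.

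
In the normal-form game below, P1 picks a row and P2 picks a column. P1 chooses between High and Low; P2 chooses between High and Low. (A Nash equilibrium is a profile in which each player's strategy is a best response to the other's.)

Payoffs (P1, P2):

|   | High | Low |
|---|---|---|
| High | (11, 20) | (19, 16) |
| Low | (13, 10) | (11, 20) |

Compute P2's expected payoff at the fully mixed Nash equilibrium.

First find p, the probability P1 plays High, from P2's indifference between High and Low: 20p + 10(1−p) = 16p + 20(1−p), giving p = 5/7.
Since P2 is indifferent in equilibrium, P2's expected payoff equals the payoff from either column against (5/7, 2/7). Using High: 20(5/7) + 10(2/7) = 120/7.

120/7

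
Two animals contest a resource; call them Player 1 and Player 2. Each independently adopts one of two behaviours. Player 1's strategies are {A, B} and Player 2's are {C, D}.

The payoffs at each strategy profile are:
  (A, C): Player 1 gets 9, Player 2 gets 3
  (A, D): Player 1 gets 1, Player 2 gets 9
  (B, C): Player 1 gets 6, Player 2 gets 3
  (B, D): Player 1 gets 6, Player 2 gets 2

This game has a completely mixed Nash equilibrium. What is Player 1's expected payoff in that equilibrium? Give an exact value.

6

First find y, the probability Player 2 plays C, from Player 1's indifference between A and B: 9y + (1−y) = 6y + 6(1−y), giving y = 5/8.
Since Player 1 is indifferent in equilibrium, Player 1's expected payoff equals the payoff from either row against (5/8, 3/8). Using A: 9(5/8) + (3/8) = 6.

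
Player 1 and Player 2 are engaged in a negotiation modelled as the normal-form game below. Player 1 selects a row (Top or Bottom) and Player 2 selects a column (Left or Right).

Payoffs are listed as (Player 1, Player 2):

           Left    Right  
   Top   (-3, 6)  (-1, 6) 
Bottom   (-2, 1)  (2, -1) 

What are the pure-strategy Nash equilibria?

(Bottom, Left)

(Top, Left): Player 1 prefers Bottom (-2 > -3) — not an equilibrium.
(Top, Right): Player 1 prefers Bottom (2 > -1) — not an equilibrium.
(Bottom, Left): Player 1 gets -2 ≥ -3 from Top, and Player 2 gets 1 ≥ -1 from Right — Nash equilibrium.
(Bottom, Right): Player 2 prefers Left (1 > -1) — not an equilibrium.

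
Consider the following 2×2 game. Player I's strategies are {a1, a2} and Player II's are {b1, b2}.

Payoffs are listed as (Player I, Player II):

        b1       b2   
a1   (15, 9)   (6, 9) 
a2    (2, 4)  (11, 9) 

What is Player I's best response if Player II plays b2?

a2

Against b2, Player I earns 6 from a1 and 11 from a2.
So a2 is the best response.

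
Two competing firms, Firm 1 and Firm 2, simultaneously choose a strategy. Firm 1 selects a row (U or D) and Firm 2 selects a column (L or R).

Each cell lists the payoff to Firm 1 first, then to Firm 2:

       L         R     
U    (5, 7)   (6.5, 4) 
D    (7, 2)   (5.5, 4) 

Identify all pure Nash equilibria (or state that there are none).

none

(U, L): Firm 1 prefers D (7 > 5) — not an equilibrium.
(U, R): Firm 2 prefers L (7 > 4) — not an equilibrium.
(D, L): Firm 2 prefers R (4 > 2) — not an equilibrium.
(D, R): Firm 1 prefers U (6.5 > 5.5) — not an equilibrium.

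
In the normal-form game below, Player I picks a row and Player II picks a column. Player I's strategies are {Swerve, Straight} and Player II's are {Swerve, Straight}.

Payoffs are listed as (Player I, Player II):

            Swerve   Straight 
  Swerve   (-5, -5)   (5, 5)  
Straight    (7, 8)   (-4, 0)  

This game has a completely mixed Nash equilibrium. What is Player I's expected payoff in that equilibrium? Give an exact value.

5/7

First find y, the probability Player II plays Swerve, from Player I's indifference between Swerve and Straight: −5y + 5(1−y) = 7y − 4(1−y), giving y = 3/7.
Since Player I is indifferent in equilibrium, Player I's expected payoff equals the payoff from either row against (3/7, 4/7). Using Swerve: −5(3/7) + 5(4/7) = 5/7.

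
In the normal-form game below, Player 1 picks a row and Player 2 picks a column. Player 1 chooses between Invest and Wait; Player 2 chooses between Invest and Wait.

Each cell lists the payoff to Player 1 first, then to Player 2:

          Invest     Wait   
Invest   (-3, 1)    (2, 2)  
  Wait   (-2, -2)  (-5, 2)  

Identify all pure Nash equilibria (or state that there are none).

(Invest, Wait)

(Invest, Invest): Player 1 prefers Wait (-2 > -3); Player 2 prefers Wait (2 > 1) — not an equilibrium.
(Invest, Wait): Player 1 gets 2 ≥ -5 from Wait, and Player 2 gets 2 ≥ 1 from Invest — Nash equilibrium.
(Wait, Invest): Player 2 prefers Wait (2 > -2) — not an equilibrium.
(Wait, Wait): Player 1 prefers Invest (2 > -5) — not an equilibrium.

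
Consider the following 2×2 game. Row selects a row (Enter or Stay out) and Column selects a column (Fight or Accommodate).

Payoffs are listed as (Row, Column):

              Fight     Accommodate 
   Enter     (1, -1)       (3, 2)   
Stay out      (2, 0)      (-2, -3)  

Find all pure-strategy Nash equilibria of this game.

(Enter, Fight): Row prefers Stay out (2 > 1); Column prefers Accommodate (2 > -1) — not an equilibrium.
(Enter, Accommodate): Row gets 3 ≥ -2 from Stay out, and Column gets 2 ≥ -1 from Fight — Nash equilibrium.
(Stay out, Fight): Row gets 2 ≥ 1 from Enter, and Column gets 0 ≥ -3 from Accommodate — Nash equilibrium.
(Stay out, Accommodate): Row prefers Enter (3 > -2); Column prefers Fight (0 > -3) — not an equilibrium.

(Enter, Accommodate) and (Stay out, Fight)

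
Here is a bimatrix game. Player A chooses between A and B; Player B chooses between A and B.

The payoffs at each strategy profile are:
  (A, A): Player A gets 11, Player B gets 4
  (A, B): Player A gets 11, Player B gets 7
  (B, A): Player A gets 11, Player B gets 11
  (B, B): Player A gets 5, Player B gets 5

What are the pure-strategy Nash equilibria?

(A, A): Player B prefers B (7 > 4) — not an equilibrium.
(A, B): Player A gets 11 ≥ 5 from B, and Player B gets 7 ≥ 4 from A — Nash equilibrium.
(B, A): Player A gets 11 ≥ 11 from A, and Player B gets 11 ≥ 5 from B — Nash equilibrium.
(B, B): Player A prefers A (11 > 5); Player B prefers A (11 > 5) — not an equilibrium.

(A, B) and (B, A)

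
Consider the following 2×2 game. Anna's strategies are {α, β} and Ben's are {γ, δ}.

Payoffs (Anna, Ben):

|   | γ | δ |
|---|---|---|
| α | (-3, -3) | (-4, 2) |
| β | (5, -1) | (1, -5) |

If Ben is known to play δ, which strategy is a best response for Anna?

β

Against δ, Anna earns -4 from α and 1 from β.
So β is the best response.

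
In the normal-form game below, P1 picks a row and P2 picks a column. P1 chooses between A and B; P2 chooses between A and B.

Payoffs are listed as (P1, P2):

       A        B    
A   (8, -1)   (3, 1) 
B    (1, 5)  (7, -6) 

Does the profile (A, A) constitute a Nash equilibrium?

At (A, A), P1 earns 8; switching to B would give 1, so P1 has no profitable deviation.
P2 earns -1; switching to B would give 1, so P2 would deviate.
Since at least one player can profitably deviate, this is not a Nash equilibrium.

No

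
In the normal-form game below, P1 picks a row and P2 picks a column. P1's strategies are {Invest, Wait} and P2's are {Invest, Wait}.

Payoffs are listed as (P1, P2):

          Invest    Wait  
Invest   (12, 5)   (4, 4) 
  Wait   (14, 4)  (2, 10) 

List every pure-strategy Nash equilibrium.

(Invest, Invest): P1 prefers Wait (14 > 12) — not an equilibrium.
(Invest, Wait): P2 prefers Invest (5 > 4) — not an equilibrium.
(Wait, Invest): P2 prefers Wait (10 > 4) — not an equilibrium.
(Wait, Wait): P1 prefers Invest (4 > 2) — not an equilibrium.

none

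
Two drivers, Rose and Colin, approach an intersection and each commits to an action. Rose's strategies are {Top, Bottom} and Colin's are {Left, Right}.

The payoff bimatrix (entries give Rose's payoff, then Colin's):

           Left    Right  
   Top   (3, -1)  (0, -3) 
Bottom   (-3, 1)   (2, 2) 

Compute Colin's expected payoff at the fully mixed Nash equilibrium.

First find p, the probability Rose plays Top, from Colin's indifference between Left and Right: −p + (1−p) = −3p + 2(1−p), giving p = 1/3.
Since Colin is indifferent in equilibrium, Colin's expected payoff equals the payoff from either column against (1/3, 2/3). Using Left: −(1/3) + (2/3) = 1/3.

1/3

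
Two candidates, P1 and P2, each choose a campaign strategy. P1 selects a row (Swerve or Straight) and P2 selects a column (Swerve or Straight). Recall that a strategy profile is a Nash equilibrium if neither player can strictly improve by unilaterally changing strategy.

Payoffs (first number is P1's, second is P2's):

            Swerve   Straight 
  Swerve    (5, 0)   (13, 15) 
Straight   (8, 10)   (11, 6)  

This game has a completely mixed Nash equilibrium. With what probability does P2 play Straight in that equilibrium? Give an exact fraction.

Let y be the probability that P2 plays Swerve. In a completely mixed equilibrium, P1 must be indifferent between Swerve and Straight.
P1's expected payoff from Swerve is 5y + 13(1−y); from Straight it is 8y + 11(1−y).
Setting these equal: −8y + 13 = −3y + 11, so y = 2/5.
Therefore P2 plays Straight with probability 1 − 2/5 = 3/5.

3/5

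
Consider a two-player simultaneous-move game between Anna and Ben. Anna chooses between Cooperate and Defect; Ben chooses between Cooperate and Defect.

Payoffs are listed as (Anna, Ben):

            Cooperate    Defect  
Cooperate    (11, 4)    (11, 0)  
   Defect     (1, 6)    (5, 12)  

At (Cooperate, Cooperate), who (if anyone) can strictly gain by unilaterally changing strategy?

Neither

Anna at (Cooperate, Cooperate) earns 11; deviating to Defect yields 1 — not better.
Ben earns 4; deviating to Defect yields 0 — not better.
Neither player can strictly improve; the profile is a Nash equilibrium.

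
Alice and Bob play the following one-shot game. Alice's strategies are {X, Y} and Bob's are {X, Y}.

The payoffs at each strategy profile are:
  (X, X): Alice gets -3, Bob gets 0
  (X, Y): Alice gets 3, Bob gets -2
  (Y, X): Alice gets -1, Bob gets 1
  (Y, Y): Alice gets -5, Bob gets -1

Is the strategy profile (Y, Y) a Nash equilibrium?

At (Y, Y), Alice earns -5; switching to X would give 3, so Alice would deviate.
Bob earns -1; switching to X would give 1, so Bob would deviate.
Since at least one player can profitably deviate, this is not a Nash equilibrium.

No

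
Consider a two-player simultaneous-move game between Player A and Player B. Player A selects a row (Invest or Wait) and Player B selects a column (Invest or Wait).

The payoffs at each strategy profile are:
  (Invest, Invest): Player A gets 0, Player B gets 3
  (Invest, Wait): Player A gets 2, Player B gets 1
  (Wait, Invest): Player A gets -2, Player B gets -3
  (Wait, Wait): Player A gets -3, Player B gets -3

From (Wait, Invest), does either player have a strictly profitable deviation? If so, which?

Player A at (Wait, Invest) earns -2; deviating to Invest yields 0 — a strict improvement.
Player B earns -3; deviating to Wait yields -3 — not better.
Only Player A has a strictly profitable deviation.

Player A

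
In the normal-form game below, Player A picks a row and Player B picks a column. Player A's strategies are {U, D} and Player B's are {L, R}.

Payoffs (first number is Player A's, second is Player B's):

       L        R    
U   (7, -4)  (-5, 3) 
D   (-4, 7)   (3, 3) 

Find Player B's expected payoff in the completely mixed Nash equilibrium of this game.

3

First find x, the probability Player A plays U, from Player B's indifference between L and R: −4x + 7(1−x) = 3x + 3(1−x), giving x = 4/11.
Since Player B is indifferent in equilibrium, Player B's expected payoff equals the payoff from either column against (4/11, 7/11). Using L: −4(4/11) + 7(7/11) = 3.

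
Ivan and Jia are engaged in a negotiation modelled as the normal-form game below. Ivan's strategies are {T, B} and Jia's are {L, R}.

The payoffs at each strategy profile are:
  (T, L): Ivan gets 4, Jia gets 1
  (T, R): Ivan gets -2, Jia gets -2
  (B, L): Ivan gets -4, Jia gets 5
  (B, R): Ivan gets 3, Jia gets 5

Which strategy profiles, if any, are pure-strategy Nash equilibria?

(T, L): Ivan gets 4 ≥ -4 from B, and Jia gets 1 ≥ -2 from R — Nash equilibrium.
(T, R): Ivan prefers B (3 > -2); Jia prefers L (1 > -2) — not an equilibrium.
(B, L): Ivan prefers T (4 > -4) — not an equilibrium.
(B, R): Ivan gets 3 ≥ -2 from T, and Jia gets 5 ≥ 5 from L — Nash equilibrium.

(T, L) and (B, R)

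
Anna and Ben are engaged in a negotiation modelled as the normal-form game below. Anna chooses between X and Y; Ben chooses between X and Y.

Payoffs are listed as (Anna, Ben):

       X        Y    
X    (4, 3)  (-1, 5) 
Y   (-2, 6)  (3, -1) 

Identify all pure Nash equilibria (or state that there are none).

(X, X): Ben prefers Y (5 > 3) — not an equilibrium.
(X, Y): Anna prefers Y (3 > -1) — not an equilibrium.
(Y, X): Anna prefers X (4 > -2) — not an equilibrium.
(Y, Y): Ben prefers X (6 > -1) — not an equilibrium.

none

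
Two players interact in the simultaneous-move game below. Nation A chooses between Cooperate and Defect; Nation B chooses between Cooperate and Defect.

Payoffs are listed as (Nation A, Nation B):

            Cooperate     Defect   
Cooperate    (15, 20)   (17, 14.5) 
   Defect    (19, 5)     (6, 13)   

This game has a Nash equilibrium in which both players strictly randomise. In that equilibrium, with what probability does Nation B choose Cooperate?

11/15

Let y be the probability that Nation B plays Cooperate. In a completely mixed equilibrium, Nation A must be indifferent between Cooperate and Defect.
Nation A's expected payoff from Cooperate is 15y + 17(1−y); from Defect it is 19y + 6(1−y).
Setting these equal: −2y + 17 = 13y + 6, so y = 11/15.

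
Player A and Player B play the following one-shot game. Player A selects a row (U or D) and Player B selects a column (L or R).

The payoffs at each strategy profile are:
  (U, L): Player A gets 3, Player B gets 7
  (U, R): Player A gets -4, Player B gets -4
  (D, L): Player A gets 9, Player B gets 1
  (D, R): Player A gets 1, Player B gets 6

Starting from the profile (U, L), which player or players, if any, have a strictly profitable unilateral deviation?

Player A

Player A at (U, L) earns 3; deviating to D yields 9 — a strict improvement.
Player B earns 7; deviating to R yields -4 — not better.
Only Player A has a strictly profitable deviation.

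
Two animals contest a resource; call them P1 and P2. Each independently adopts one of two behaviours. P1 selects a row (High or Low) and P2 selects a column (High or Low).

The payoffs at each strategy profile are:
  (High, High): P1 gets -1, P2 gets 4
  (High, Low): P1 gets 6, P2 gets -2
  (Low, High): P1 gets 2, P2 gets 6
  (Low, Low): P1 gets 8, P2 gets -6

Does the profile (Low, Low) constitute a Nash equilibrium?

At (Low, Low), P1 earns 8; switching to High would give 6, so P1 has no profitable deviation.
P2 earns -6; switching to High would give 6, so P2 would deviate.
Since at least one player can profitably deviate, this is not a Nash equilibrium.

No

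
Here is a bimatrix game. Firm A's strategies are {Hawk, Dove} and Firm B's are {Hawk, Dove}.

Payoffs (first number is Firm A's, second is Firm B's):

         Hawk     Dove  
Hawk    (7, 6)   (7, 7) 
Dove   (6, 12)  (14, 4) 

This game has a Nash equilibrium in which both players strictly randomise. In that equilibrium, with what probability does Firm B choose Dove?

1/8

Let c be the probability that Firm B plays Hawk. In a completely mixed equilibrium, Firm A must be indifferent between Hawk and Dove.
Firm A's expected payoff from Hawk is 7c + 7(1−c); from Dove it is 6c + 14(1−c).
Setting these equal: 7 = −8c + 14, so c = 7/8.
Therefore Firm B plays Dove with probability 1 − 7/8 = 1/8.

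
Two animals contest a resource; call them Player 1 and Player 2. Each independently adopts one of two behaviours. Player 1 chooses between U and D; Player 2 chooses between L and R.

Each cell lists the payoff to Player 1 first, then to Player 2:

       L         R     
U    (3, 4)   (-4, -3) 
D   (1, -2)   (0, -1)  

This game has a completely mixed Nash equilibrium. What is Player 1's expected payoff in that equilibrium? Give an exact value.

First find q, the probability Player 2 plays L, from Player 1's indifference between U and D: 3q − 4(1−q) = q, giving q = 2/3.
Since Player 1 is indifferent in equilibrium, Player 1's expected payoff equals the payoff from either row against (2/3, 1/3). Using U: 3(2/3) − 4(1/3) = 2/3.

2/3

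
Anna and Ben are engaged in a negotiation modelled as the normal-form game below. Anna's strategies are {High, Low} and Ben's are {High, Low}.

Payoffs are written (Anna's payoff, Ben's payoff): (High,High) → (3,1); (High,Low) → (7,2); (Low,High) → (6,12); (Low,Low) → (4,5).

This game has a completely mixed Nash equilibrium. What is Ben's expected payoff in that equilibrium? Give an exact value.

First find x, the probability Anna plays High, from Ben's indifference between High and Low: x + 12(1−x) = 2x + 5(1−x), giving x = 7/8.
Since Ben is indifferent in equilibrium, Ben's expected payoff equals the payoff from either column against (7/8, 1/8). Using High: (7/8) + 12(1/8) = 19/8.

19/8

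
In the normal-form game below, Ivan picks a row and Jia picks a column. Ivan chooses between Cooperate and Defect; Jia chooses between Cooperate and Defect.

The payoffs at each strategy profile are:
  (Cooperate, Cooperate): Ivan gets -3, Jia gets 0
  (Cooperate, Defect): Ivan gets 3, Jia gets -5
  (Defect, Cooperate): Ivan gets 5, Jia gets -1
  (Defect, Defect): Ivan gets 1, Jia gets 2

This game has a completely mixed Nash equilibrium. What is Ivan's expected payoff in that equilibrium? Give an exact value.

9/5

First find q, the probability Jia plays Cooperate, from Ivan's indifference between Cooperate and Defect: −3q + 3(1−q) = 5q + (1−q), giving q = 1/5.
Since Ivan is indifferent in equilibrium, Ivan's expected payoff equals the payoff from either row against (1/5, 4/5). Using Cooperate: −3(1/5) + 3(4/5) = 9/5.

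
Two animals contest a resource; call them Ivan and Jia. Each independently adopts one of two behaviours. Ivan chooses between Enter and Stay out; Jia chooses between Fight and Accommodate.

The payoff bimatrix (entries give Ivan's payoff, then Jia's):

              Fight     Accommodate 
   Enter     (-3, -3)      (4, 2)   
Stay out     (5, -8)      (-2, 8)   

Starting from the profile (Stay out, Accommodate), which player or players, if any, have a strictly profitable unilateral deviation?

Ivan at (Stay out, Accommodate) earns -2; deviating to Enter yields 4 — a strict improvement.
Jia earns 8; deviating to Fight yields -8 — not better.
Only Ivan has a strictly profitable deviation.

Ivan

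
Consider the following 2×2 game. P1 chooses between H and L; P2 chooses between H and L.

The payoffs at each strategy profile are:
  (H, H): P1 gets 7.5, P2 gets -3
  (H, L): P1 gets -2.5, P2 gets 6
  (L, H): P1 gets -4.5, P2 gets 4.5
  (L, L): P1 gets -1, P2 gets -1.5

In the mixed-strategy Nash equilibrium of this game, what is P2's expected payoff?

First find p, the probability P1 plays H, from P2's indifference between H and L: −3p + 4.5(1−p) = 6p − 1.5(1−p), giving p = 2/5.
Since P2 is indifferent in equilibrium, P2's expected payoff equals the payoff from either column against (2/5, 3/5). Using H: −3(2/5) + 4.5(3/5) = 3/2.

3/2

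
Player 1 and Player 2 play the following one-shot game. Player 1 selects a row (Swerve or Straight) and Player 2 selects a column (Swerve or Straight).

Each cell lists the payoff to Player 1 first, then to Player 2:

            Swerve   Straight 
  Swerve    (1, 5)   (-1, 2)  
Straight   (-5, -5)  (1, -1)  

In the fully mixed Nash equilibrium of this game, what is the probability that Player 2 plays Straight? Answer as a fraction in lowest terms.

3/4

Let c be the probability that Player 2 plays Swerve. In a completely mixed equilibrium, Player 1 must be indifferent between Swerve and Straight.
Player 1's expected payoff from Swerve is c − (1−c); from Straight it is −5c + (1−c).
Setting these equal: 2c − 1 = −6c + 1, so c = 1/4.
Therefore Player 2 plays Straight with probability 1 − 1/4 = 3/4.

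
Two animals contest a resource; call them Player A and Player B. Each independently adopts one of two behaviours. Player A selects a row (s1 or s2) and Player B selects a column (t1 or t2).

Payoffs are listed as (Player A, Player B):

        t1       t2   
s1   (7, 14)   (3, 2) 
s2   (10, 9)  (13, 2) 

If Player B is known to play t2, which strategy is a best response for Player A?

Against t2, Player A earns 3 from s1 and 13 from s2.
So s2 is the best response.

s2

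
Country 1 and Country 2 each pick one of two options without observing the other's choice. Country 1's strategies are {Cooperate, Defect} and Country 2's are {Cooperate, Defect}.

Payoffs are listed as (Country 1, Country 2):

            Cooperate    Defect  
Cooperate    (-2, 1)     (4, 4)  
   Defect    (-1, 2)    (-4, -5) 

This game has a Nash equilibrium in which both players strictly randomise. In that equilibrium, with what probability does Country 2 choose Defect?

Let c be the probability that Country 2 plays Cooperate. In a completely mixed equilibrium, Country 1 must be indifferent between Cooperate and Defect.
Country 1's expected payoff from Cooperate is −2c + 4(1−c); from Defect it is −c − 4(1−c).
Setting these equal: −6c + 4 = 3c − 4, so c = 8/9.
Therefore Country 2 plays Defect with probability 1 − 8/9 = 1/9.

1/9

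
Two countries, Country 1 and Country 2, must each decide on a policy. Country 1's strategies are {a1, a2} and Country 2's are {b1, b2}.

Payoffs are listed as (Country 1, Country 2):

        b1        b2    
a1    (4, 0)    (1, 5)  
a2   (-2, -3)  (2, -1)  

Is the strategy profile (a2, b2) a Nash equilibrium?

At (a2, b2), Country 1 earns 2; switching to a1 would give 1, so Country 1 has no profitable deviation.
Country 2 earns -1; switching to b1 would give -3, so Country 2 has no profitable deviation.
Neither player can gain by a unilateral deviation, so this profile is a Nash equilibrium.

Yes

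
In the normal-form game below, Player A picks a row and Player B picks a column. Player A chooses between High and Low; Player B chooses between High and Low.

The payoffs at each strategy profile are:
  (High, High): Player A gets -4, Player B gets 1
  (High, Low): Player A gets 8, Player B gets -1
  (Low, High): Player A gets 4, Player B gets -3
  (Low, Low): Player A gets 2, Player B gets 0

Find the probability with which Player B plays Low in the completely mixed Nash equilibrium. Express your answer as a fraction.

4/7

Let y be the probability that Player B plays High. In a completely mixed equilibrium, Player A must be indifferent between High and Low.
Player A's expected payoff from High is −4y + 8(1−y); from Low it is 4y + 2(1−y).
Setting these equal: −12y + 8 = 2y + 2, so y = 3/7.
Therefore Player B plays Low with probability 1 − 3/7 = 4/7.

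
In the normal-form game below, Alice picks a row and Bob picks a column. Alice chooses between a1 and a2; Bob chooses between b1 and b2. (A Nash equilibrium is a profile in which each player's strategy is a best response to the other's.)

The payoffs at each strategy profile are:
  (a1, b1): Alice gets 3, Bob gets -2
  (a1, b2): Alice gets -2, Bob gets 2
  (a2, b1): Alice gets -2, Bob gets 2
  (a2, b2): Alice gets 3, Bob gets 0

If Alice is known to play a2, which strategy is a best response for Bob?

b1

Against a2, Bob earns 2 from b1 and 0 from b2.
So b1 is the best response.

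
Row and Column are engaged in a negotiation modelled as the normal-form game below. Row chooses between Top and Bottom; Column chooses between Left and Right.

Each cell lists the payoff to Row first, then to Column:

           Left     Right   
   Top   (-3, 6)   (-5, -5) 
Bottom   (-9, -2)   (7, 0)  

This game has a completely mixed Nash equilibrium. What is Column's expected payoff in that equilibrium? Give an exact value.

First find p, the probability Row plays Top, from Column's indifference between Left and Right: 6p − 2(1−p) = −5p, giving p = 2/13.
Since Column is indifferent in equilibrium, Column's expected payoff equals the payoff from either column against (2/13, 11/13). Using Left: 6(2/13) − 2(11/13) = -10/13.

-10/13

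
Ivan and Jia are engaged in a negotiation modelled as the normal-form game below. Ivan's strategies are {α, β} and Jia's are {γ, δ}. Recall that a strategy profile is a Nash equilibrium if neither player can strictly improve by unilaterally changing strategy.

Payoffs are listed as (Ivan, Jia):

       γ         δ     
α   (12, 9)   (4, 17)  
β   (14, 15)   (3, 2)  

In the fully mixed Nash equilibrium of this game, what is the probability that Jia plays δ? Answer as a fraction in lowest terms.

2/3

Let y be the probability that Jia plays γ. In a completely mixed equilibrium, Ivan must be indifferent between α and β.
Ivan's expected payoff from α is 12y + 4(1−y); from β it is 14y + 3(1−y).
Setting these equal: 8y + 4 = 11y + 3, so y = 1/3.
Therefore Jia plays δ with probability 1 − 1/3 = 2/3.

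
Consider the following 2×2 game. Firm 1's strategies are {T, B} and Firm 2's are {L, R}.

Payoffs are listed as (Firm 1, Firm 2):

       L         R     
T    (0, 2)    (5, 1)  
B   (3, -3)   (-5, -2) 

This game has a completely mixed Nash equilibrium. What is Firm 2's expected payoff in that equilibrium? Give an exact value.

-1/2

First find x, the probability Firm 1 plays T, from Firm 2's indifference between L and R: 2x − 3(1−x) = x − 2(1−x), giving x = 1/2.
Since Firm 2 is indifferent in equilibrium, Firm 2's expected payoff equals the payoff from either column against (1/2, 1/2). Using L: 2(1/2) − 3(1/2) = -1/2.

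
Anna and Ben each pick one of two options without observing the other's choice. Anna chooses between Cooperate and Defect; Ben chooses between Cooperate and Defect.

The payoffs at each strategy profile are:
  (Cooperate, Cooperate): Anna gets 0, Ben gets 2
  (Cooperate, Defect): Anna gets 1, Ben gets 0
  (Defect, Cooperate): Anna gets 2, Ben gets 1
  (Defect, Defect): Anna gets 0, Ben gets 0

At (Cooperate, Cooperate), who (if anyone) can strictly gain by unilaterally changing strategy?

Anna at (Cooperate, Cooperate) earns 0; deviating to Defect yields 2 — a strict improvement.
Ben earns 2; deviating to Defect yields 0 — not better.
Only Anna has a strictly profitable deviation.

Anna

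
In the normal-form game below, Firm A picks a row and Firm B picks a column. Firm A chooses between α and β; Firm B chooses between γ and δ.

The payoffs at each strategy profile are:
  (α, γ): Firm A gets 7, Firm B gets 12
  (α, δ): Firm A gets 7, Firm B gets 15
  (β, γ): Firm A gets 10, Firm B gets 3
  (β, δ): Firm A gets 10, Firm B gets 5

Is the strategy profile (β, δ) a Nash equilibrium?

Yes

At (β, δ), Firm A earns 10; switching to α would give 7, so Firm A has no profitable deviation.
Firm B earns 5; switching to γ would give 3, so Firm B has no profitable deviation.
Neither player can gain by a unilateral deviation, so this profile is a Nash equilibrium.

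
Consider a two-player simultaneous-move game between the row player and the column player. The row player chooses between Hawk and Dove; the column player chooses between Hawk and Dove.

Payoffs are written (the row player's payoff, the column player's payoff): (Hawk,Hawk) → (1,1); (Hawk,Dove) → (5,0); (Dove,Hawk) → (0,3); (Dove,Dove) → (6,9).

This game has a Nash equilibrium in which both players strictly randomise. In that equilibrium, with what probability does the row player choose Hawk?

6/7

Let r be the probability that the row player plays Hawk. In a completely mixed equilibrium, the column player must be indifferent between Hawk and Dove.
The column player's expected payoff from Hawk is r + 3(1−r); from Dove it is 9(1−r).
Setting these equal: −2r + 3 = −9r + 9, so r = 6/7.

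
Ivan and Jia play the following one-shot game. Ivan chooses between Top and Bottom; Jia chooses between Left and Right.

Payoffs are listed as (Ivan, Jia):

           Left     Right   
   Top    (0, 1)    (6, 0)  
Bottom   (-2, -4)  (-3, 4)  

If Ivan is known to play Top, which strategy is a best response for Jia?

Against Top, Jia earns 1 from Left and 0 from Right.
So Left is the best response.

Left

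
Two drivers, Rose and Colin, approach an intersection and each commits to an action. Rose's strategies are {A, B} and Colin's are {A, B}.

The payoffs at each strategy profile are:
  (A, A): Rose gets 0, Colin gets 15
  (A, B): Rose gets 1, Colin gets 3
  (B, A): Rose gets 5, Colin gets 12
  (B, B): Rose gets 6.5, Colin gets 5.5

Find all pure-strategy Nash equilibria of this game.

(A, A): Rose prefers B (5 > 0) — not an equilibrium.
(A, B): Rose prefers B (6.5 > 1); Colin prefers A (15 > 3) — not an equilibrium.
(B, A): Rose gets 5 ≥ 0 from A, and Colin gets 12 ≥ 5.5 from B — Nash equilibrium.
(B, B): Colin prefers A (12 > 5.5) — not an equilibrium.

(B, A)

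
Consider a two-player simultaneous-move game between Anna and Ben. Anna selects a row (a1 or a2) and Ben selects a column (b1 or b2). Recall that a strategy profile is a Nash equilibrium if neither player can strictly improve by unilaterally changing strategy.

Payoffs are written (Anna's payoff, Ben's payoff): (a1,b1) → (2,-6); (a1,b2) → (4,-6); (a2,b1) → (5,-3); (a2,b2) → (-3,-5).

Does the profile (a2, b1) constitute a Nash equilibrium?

Yes

At (a2, b1), Anna earns 5; switching to a1 would give 2, so Anna has no profitable deviation.
Ben earns -3; switching to b2 would give -5, so Ben has no profitable deviation.
Neither player can gain by a unilateral deviation, so this profile is a Nash equilibrium.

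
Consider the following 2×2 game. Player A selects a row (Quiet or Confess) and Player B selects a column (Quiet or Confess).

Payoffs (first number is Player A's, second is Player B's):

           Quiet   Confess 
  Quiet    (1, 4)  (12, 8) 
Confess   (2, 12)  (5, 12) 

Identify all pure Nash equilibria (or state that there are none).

(Quiet, Confess) and (Confess, Quiet)

(Quiet, Quiet): Player A prefers Confess (2 > 1); Player B prefers Confess (8 > 4) — not an equilibrium.
(Quiet, Confess): Player A gets 12 ≥ 5 from Confess, and Player B gets 8 ≥ 4 from Quiet — Nash equilibrium.
(Confess, Quiet): Player A gets 2 ≥ 1 from Quiet, and Player B gets 12 ≥ 12 from Confess — Nash equilibrium.
(Confess, Confess): Player A prefers Quiet (12 > 5) — not an equilibrium.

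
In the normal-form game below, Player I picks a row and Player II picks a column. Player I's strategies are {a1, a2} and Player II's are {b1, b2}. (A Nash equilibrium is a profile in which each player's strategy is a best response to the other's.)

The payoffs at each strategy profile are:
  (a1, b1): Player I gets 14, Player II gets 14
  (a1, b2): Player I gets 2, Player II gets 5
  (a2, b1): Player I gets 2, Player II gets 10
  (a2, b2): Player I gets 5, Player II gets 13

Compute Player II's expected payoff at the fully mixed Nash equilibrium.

First find x, the probability Player I plays a1, from Player II's indifference between b1 and b2: 14x + 10(1−x) = 5x + 13(1−x), giving x = 1/4.
Since Player II is indifferent in equilibrium, Player II's expected payoff equals the payoff from either column against (1/4, 3/4). Using b1: 14(1/4) + 10(3/4) = 11.

11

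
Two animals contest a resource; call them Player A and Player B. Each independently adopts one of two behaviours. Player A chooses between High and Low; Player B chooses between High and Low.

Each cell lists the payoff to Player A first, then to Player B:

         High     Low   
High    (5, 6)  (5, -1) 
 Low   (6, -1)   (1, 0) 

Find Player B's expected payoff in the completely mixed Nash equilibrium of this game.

-1/8

First find x, the probability Player A plays High, from Player B's indifference between High and Low: 6x − (1−x) = −x, giving x = 1/8.
Since Player B is indifferent in equilibrium, Player B's expected payoff equals the payoff from either column against (1/8, 7/8). Using High: 6(1/8) − (7/8) = -1/8.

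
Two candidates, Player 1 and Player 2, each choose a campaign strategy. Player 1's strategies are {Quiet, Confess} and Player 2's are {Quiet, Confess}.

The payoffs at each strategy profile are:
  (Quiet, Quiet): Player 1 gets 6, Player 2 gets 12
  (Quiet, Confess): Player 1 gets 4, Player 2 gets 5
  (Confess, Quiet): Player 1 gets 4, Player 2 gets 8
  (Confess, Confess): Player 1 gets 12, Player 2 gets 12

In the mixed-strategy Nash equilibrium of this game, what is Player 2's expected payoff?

104/11

First find p, the probability Player 1 plays Quiet, from Player 2's indifference between Quiet and Confess: 12p + 8(1−p) = 5p + 12(1−p), giving p = 4/11.
Since Player 2 is indifferent in equilibrium, Player 2's expected payoff equals the payoff from either column against (4/11, 7/11). Using Quiet: 12(4/11) + 8(7/11) = 104/11.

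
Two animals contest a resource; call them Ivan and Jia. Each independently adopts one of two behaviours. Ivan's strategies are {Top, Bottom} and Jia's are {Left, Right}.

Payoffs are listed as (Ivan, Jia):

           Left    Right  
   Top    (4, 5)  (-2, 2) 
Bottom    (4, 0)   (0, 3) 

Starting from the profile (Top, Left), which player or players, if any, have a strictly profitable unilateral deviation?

Ivan at (Top, Left) earns 4; deviating to Bottom yields 4 — not better.
Jia earns 5; deviating to Right yields 2 — not better.
Neither player can strictly improve; the profile is a Nash equilibrium.

Neither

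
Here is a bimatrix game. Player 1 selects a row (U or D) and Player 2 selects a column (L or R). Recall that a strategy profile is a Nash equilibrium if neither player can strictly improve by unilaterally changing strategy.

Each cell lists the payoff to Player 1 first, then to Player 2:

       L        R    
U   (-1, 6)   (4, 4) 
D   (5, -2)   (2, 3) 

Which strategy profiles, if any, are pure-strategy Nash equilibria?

none

(U, L): Player 1 prefers D (5 > -1) — not an equilibrium.
(U, R): Player 2 prefers L (6 > 4) — not an equilibrium.
(D, L): Player 2 prefers R (3 > -2) — not an equilibrium.
(D, R): Player 1 prefers U (4 > 2) — not an equilibrium.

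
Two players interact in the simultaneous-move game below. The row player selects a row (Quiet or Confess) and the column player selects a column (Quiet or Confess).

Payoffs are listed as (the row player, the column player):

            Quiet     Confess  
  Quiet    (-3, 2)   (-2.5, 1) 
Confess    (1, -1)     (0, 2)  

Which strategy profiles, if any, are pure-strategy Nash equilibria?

(Confess, Confess)

(Quiet, Quiet): the row player prefers Confess (1 > -3) — not an equilibrium.
(Quiet, Confess): the row player prefers Confess (0 > -2.5); the column player prefers Quiet (2 > 1) — not an equilibrium.
(Confess, Quiet): the column player prefers Confess (2 > -1) — not an equilibrium.
(Confess, Confess): the row player gets 0 ≥ -2.5 from Quiet, and the column player gets 2 ≥ -1 from Quiet — Nash equilibrium.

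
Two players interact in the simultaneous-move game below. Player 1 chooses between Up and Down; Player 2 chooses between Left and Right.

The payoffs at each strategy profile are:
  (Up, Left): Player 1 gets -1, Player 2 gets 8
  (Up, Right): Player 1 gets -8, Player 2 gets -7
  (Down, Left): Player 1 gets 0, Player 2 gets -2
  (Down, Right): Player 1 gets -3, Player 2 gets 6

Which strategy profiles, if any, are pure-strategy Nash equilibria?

(Up, Left): Player 1 prefers Down (0 > -1) — not an equilibrium.
(Up, Right): Player 1 prefers Down (-3 > -8); Player 2 prefers Left (8 > -7) — not an equilibrium.
(Down, Left): Player 2 prefers Right (6 > -2) — not an equilibrium.
(Down, Right): Player 1 gets -3 ≥ -8 from Up, and Player 2 gets 6 ≥ -2 from Left — Nash equilibrium.

(Down, Right)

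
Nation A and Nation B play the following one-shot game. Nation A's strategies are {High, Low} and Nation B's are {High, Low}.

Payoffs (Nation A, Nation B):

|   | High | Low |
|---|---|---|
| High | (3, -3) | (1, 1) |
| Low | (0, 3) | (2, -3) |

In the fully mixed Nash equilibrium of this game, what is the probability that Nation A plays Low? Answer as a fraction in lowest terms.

2/5

Let p be the probability that Nation A plays High. In a completely mixed equilibrium, Nation B must be indifferent between High and Low.
Nation B's expected payoff from High is −3p + 3(1−p); from Low it is p − 3(1−p).
Setting these equal: −6p + 3 = 4p − 3, so p = 3/5.
Therefore Nation A plays Low with probability 1 − 3/5 = 2/5.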